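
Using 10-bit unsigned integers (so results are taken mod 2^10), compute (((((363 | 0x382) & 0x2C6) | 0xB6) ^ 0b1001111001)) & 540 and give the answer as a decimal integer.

363 = 0101101011
0x382 = 1110000010
→ | → 1111101011 = 1003
0x2C6 = 1011000110
→ & → 1011000010 = 706
0xB6 = 0010110110
→ | → 1011110110 = 758
0b1001111001 = 1001111001
→ ^ → 0010001111 = 143
540 = 1000011100
→ & → 0000001100 = 12

12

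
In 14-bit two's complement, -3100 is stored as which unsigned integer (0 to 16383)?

13284

3100 in 14 bits: 00110000011100
Invert: 11001111100011
Add 1:  11001111100100 = 13284
(Check: 2^14 - 3100 = 16384 - 3100 = 13284.)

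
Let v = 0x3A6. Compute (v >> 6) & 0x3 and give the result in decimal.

2

v = 01110100110
Shift right by 6: 01110
Mask low 2 bits: 10 = 2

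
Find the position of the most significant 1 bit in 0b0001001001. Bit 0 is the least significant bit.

0b0001001001 = 1001001
The topmost 1 is at position 6 (since 2^6 = 64 ≤ 73 < 128).

6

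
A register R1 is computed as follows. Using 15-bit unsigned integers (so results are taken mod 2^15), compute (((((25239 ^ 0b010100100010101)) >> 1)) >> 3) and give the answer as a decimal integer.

25239 = 110001010010111
0b010100100010101 = 010100100010101
→ ^ → 100101110000010 = 19330
→ >> 1 → 010010111000001 = 9665
→ >> 3 → 000010010111000 = 1208

1208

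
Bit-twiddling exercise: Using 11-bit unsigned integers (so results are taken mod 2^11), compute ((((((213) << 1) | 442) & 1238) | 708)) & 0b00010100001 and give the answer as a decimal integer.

213 = 00011010101
→ << 1 (mod 2^11) → 00110101010 = 426
442 = 00110111010
→ | → 00110111010 = 442
1238 = 10011010110
→ & → 00010010010 = 146
708 = 01011000100
→ | → 01011010110 = 726
0b00010100001 = 00010100001
→ & → 00010000000 = 128

128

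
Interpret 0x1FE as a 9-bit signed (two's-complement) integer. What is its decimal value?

-2

pattern = 111111110 (MSB is 1 ⇒ negative)
Invert: 000000001, add 1 → 000000010 = 2, so the value is -2.
(Equivalently: 510 - 2^9 = 510 - 512 = -2.)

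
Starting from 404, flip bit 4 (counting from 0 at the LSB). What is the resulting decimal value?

388

x = 0110010100
bit 4 is currently 1; toggle it via x ^ (1 << 4) = x ^ 16
→ 0110000100 = 388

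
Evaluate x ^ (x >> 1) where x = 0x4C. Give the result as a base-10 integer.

106

x = 1001100 = 76
x>>1 = 0100110
XOR  = 1101010 = 106
(x ^ (x >> 1) gives the standard binary-reflected Gray code of x.)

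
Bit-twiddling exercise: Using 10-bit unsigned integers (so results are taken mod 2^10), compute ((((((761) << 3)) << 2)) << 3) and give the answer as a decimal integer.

761 = 1011111001
→ << 3 (mod 2^10) → 1111001000 = 968
→ << 2 (mod 2^10) → 1100100000 = 800
→ << 3 (mod 2^10) → 0100000000 = 256

256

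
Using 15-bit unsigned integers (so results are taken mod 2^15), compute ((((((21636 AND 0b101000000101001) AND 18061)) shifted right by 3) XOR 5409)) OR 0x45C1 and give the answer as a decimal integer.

24033

21636 = 101010010000100
0b101000000101001 = 101000000101001
→ AND → 101000000000000 = 20480
18061 = 100011010001101
→ AND → 100000000000000 = 16384
→ shifted right by 3 → 000100000000000 = 2048
5409 = 001010100100001
→ XOR → 001110100100001 = 7457
0x45C1 = 100010111000001
→ OR → 101110111100001 = 24033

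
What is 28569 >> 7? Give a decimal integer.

28569 = 110111110011001
shift right by 7 → 000000011011111 = 223
(equivalently, floor(28569 / 128))

223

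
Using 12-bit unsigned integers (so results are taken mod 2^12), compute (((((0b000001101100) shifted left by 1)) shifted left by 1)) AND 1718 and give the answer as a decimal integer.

0b000001101100 = 000001101100
→ shifted left by 1 (mod 2^12) → 000011011000 = 216
→ shifted left by 1 (mod 2^12) → 000110110000 = 432
1718 = 011010110110
→ AND → 000010110000 = 176

176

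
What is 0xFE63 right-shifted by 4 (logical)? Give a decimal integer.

4070

0xFE63 = 1111111001100011
shift right by 4 → 0000111111100110 = 4070
(equivalently, floor(65123 / 16))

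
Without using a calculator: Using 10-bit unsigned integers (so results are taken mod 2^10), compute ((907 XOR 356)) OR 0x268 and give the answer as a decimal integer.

907 = 1110001011
356 = 0101100100
→ XOR → 1011101111 = 751
0x268 = 1001101000
→ OR → 1011101111 = 751

751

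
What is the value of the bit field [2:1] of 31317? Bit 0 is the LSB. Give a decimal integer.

2

v = 111101001010101
Shift right by 1: 11110100101010
Mask low 2 bits: 10 = 2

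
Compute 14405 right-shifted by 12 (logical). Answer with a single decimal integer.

14405 = 11100001000101
shift right by 12 → 00000000000011 = 3
(equivalently, floor(14405 / 4096))

3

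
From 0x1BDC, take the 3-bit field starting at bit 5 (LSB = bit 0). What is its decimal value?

v = 1101111011100
Shift right by 5: 11011110
Mask low 3 bits: 110 = 6

6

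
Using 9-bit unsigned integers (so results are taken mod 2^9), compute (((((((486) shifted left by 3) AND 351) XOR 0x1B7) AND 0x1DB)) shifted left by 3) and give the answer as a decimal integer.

486 = 111100110
→ shifted left by 3 (mod 2^9) → 100110000 = 304
351 = 101011111
→ AND → 100010000 = 272
0x1B7 = 110110111
→ XOR → 010100111 = 167
0x1DB = 111011011
→ AND → 010000011 = 131
→ shifted left by 3 (mod 2^9) → 000011000 = 24

24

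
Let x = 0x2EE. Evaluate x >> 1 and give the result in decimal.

375

0x2EE = 1011101110
shift right by 1 → 0101110111 = 375
(equivalently, floor(750 / 2))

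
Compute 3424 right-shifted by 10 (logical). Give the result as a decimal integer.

3

3424 = 110101100000
shift right by 10 → 000000000011 = 3
(equivalently, floor(3424 / 1024))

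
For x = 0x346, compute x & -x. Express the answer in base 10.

x = 1101000110 = 838
-x (two's complement) = …0010111010
AND   = 0000000010 = 2
(x & -x isolates the lowest set bit of x.)

2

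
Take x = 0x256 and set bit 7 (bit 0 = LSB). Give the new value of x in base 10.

x = 01001010110
bit 7 is currently 0; set it via x | (1 << 7) = x | 128
→ 01011010110 = 726

726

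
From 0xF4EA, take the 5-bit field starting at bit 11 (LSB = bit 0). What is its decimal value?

v = 1111010011101010
Shift right by 11: 11110
Mask low 5 bits: 11110 = 30

30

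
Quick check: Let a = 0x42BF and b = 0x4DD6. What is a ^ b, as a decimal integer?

3945

0x42BF = 100001010111111
0x4DD6 = 100110111010110
XOR → 000111101101001 = 3945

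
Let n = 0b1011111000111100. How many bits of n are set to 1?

10

n = 1011111000111100
Count the 1s: 1 + 1 + 1 + 1 + 1 + 1 + 1 + 1 + 1 + 1 = 10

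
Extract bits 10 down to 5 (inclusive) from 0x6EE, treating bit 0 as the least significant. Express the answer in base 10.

v = 11011101110
Shift right by 5: 110111
Mask low 6 bits: 110111 = 55

55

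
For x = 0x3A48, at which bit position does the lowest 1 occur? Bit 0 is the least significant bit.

3

0x3A48 = 11101001001000
Trailing zeros: 3, so the lowest set bit is bit 3 (value 8).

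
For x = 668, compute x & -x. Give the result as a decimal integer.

4

x = 1010011100 = 668
-x (two's complement) = …0101100100
AND   = 0000000100 = 4
(x & -x isolates the lowest set bit of x.)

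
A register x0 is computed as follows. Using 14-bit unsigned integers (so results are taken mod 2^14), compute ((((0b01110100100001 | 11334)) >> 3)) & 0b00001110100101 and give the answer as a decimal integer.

932

0b01110100100001 = 01110100100001
11334 = 10110001000110
→ | → 11110101100111 = 15719
→ >> 3 → 00011110101100 = 1964
0b00001110100101 = 00001110100101
→ & → 00001110100100 = 932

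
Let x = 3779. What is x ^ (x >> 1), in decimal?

2466

x = 111011000011 = 3779
x>>1 = 011101100001
XOR  = 100110100010 = 2466
(x ^ (x >> 1) gives the standard binary-reflected Gray code of x.)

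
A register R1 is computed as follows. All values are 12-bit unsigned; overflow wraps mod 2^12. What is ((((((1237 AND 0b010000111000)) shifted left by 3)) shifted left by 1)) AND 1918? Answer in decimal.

256

1237 = 010011010101
0b010000111000 = 010000111000
→ AND → 010000010000 = 1040
→ shifted left by 3 (mod 2^12) → 000010000000 = 128
→ shifted left by 1 (mod 2^12) → 000100000000 = 256
1918 = 011101111110
→ AND → 000100000000 = 256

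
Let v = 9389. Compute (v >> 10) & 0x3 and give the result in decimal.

1

v = 10010010101101
Shift right by 10: 1001
Mask low 2 bits: 01 = 1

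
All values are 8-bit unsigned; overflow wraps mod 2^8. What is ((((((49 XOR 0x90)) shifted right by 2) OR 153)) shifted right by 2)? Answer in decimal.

46

49 = 00110001
0x90 = 10010000
→ XOR → 10100001 = 161
→ shifted right by 2 → 00101000 = 40
153 = 10011001
→ OR → 10111001 = 185
→ shifted right by 2 → 00101110 = 46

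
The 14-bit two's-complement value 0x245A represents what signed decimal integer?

pattern = 10010001011010 (MSB is 1 ⇒ negative)
Invert: 01101110100101, add 1 → 01101110100110 = 7078, so the value is -7078.
(Equivalently: 9306 - 2^14 = 9306 - 16384 = -7078.)

-7078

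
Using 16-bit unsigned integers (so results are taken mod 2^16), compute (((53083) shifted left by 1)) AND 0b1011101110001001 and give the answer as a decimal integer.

39552

53083 = 1100111101011011
→ shifted left by 1 (mod 2^16) → 1001111010110110 = 40630
0b1011101110001001 = 1011101110001001
→ AND → 1001101010000000 = 39552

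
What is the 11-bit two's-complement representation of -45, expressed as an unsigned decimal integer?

2003

45 in 11 bits: 00000101101
Invert: 11111010010
Add 1:  11111010011 = 2003
(Check: 2^11 - 45 = 2048 - 45 = 2003.)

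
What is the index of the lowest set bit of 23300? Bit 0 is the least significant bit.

2

23300 = 101101100000100
Trailing zeros: 2, so the lowest set bit is bit 2 (value 4).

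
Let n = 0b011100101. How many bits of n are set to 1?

5

n = 11100101
Count the 1s: 1 + 1 + 1 + 1 + 1 = 5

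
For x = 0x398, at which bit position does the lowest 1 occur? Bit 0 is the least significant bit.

0x398 = 1110011000
Trailing zeros: 3, so the lowest set bit is bit 3 (value 8).

3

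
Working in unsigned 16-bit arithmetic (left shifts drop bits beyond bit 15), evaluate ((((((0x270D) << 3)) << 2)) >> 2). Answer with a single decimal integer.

14440

0x270D = 0010011100001101
→ << 3 (mod 2^16) → 0011100001101000 = 14440
→ << 2 (mod 2^16) → 1110000110100000 = 57760
→ >> 2 → 0011100001101000 = 14440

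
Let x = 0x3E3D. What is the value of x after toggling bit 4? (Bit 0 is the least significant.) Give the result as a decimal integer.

x = 11111000111101
bit 4 is currently 1; toggle it via x ^ (1 << 4) = x ^ 16
→ 11111000101101 = 15917

15917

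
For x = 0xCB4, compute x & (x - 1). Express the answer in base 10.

x = 110010110100 = 3252
x - 1 = 110010110011
AND   = 110010110000 = 3248
(x & (x - 1) clears the lowest set bit of x.)

3248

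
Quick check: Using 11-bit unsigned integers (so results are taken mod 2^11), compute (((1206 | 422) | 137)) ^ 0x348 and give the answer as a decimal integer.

1783

1206 = 10010110110
422 = 00110100110
→ | → 10110110110 = 1462
137 = 00010001001
→ | → 10110111111 = 1471
0x348 = 01101001000
→ ^ → 11011110111 = 1783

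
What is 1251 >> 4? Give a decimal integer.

1251 = 10011100011
shift right by 4 → 00001001110 = 78
(equivalently, floor(1251 / 16))

78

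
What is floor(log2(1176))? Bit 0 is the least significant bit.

10

1176 = 10010011000
The topmost 1 is at position 10 (since 2^10 = 1024 ≤ 1176 < 2048).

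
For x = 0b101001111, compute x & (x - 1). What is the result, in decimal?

x = 101001111 = 335
x - 1 = 101001110
AND   = 101001110 = 334
(x & (x - 1) clears the lowest set bit of x.)

334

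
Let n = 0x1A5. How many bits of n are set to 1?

5

0x1A5 = 110100101
Count the 1s: 1 + 1 + 1 + 1 + 1 = 5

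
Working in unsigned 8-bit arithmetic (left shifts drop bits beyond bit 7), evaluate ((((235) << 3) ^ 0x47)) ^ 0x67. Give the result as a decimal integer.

235 = 11101011
→ << 3 (mod 2^8) → 01011000 = 88
0x47 = 01000111
→ ^ → 00011111 = 31
0x67 = 01100111
→ ^ → 01111000 = 120

120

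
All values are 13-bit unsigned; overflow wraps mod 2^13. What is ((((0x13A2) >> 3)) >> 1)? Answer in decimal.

314

0x13A2 = 1001110100010
→ >> 3 → 0001001110100 = 628
→ >> 1 → 0000100111010 = 314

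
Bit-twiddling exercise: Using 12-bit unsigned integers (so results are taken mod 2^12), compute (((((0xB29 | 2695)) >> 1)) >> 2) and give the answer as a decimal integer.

0xB29 = 101100101001
2695 = 101010000111
→ | → 101110101111 = 2991
→ >> 1 → 010111010111 = 1495
→ >> 2 → 000101110101 = 373

373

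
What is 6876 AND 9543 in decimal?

6876 = 01101011011100
9543 = 10010101000111
AND → 00000001000100 = 68

68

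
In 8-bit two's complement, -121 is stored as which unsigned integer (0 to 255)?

121 in 8 bits: 01111001
Invert: 10000110
Add 1:  10000111 = 135
(Check: 2^8 - 121 = 256 - 121 = 135.)

135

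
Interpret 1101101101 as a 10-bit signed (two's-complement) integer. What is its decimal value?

pattern = 1101101101 (MSB is 1 ⇒ negative)
Invert: 0010010010, add 1 → 0010010011 = 147, so the value is -147.
(Equivalently: 877 - 2^10 = 877 - 1024 = -147.)

-147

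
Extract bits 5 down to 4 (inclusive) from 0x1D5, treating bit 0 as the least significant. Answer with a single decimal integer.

1

v = 0111010101
Shift right by 4: 011101
Mask low 2 bits: 01 = 1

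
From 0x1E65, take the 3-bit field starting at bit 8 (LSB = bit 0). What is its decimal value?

v = 01111001100101
Shift right by 8: 011110
Mask low 3 bits: 110 = 6

6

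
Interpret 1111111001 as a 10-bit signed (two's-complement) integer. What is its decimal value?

pattern = 1111111001 (MSB is 1 ⇒ negative)
Invert: 0000000110, add 1 → 0000000111 = 7, so the value is -7.
(Equivalently: 1017 - 2^10 = 1017 - 1024 = -7.)

-7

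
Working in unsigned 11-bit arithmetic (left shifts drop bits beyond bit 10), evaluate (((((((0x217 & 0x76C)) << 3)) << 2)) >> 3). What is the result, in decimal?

0x217 = 01000010111
0x76C = 11101101100
→ & → 01000000100 = 516
→ << 3 (mod 2^11) → 00000100000 = 32
→ << 2 (mod 2^11) → 00010000000 = 128
→ >> 3 → 00000010000 = 16

16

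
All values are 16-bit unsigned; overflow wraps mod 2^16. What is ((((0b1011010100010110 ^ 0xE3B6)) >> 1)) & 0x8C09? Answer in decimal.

0b1011010100010110 = 1011010100010110
0xE3B6 = 1110001110110110
→ ^ → 0101011010100000 = 22176
→ >> 1 → 0010101101010000 = 11088
0x8C09 = 1000110000001001
→ & → 0000100000000000 = 2048

2048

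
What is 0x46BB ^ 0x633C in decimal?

0x46BB = 100011010111011
0x633C = 110001100111100
XOR → 010010110000111 = 9607

9607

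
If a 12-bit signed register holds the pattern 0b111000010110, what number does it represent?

-490

pattern = 111000010110 (MSB is 1 ⇒ negative)
Invert: 000111101001, add 1 → 000111101010 = 490, so the value is -490.
(Equivalently: 3606 - 2^12 = 3606 - 4096 = -490.)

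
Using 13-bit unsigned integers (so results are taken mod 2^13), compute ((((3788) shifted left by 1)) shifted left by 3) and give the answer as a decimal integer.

3788 = 0111011001100
→ shifted left by 1 (mod 2^13) → 1110110011000 = 7576
→ shifted left by 3 (mod 2^13) → 0110011000000 = 3264

3264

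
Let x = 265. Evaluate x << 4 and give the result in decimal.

4240

265 = 0000100001001
shift left by 4 → 1000010010000 = 4240
(equivalently, 265 × 2^4 = 265 × 16)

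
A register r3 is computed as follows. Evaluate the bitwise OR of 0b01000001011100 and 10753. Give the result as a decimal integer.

14941

a = 01000001011100
10753 = 10101000000001
 OR → 11101001011101 = 14941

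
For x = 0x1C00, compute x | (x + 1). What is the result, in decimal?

7169

x = 1110000000000 = 7168
x + 1 = 1110000000001
OR    = 1110000000001 = 7169
(x | (x + 1) sets the lowest cleared bit.)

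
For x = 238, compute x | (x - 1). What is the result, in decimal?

x = 11101110 = 238
x - 1 = 11101101
OR    = 11101111 = 239
(x | (x - 1) sets all bits below the lowest set bit.)

239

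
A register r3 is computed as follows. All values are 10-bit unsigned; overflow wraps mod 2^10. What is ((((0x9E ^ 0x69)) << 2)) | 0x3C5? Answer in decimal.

989

0x9E = 0010011110
0x69 = 0001101001
→ ^ → 0011110111 = 247
→ << 2 (mod 2^10) → 1111011100 = 988
0x3C5 = 1111000101
→ | → 1111011101 = 989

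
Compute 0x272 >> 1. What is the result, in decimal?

313

0x272 = 1001110010
shift right by 1 → 0100111001 = 313
(equivalently, floor(626 / 2))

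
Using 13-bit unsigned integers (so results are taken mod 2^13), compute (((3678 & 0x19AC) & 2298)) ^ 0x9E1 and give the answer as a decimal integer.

3678 = 0111001011110
0x19AC = 1100110101100
→ & → 0100000001100 = 2060
2298 = 0100011111010
→ & → 0100000001000 = 2056
0x9E1 = 0100111100001
→ ^ → 0000111101001 = 489

489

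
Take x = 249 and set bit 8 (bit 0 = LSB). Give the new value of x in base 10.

505

x = 0000011111001
bit 8 is currently 0; set it via x | (1 << 8) = x | 256
→ 0000111111001 = 505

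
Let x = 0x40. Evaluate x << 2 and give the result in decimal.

256

0x40 = 001000000
shift left by 2 → 100000000 = 256
(equivalently, 64 × 2^2 = 64 × 4)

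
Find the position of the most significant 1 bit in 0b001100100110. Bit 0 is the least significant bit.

0b001100100110 = 1100100110
The topmost 1 is at position 9 (since 2^9 = 512 ≤ 806 < 1024).

9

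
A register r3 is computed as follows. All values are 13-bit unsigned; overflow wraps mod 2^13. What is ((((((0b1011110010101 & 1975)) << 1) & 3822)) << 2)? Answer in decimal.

0b1011110010101 = 1011110010101
1975 = 0011110110111
→ & → 0011110010101 = 1941
→ << 1 (mod 2^13) → 0111100101010 = 3882
3822 = 0111011101110
→ & → 0111000101010 = 3626
→ << 2 (mod 2^13) → 1100010101000 = 6312

6312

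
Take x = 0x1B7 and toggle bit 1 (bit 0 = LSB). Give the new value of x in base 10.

437

x = 110110111
bit 1 is currently 1; toggle it via x ^ (1 << 1) = x ^ 2
→ 110110101 = 437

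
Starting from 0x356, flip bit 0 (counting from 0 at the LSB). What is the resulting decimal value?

x = 01101010110
bit 0 is currently 0; toggle it via x ^ (1 << 0) = x ^ 1
→ 01101010111 = 855

855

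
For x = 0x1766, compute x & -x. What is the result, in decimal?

2

x = 1011101100110 = 5990
-x (two's complement) = …0100010011010
AND   = 0000000000010 = 2
(x & -x isolates the lowest set bit of x.)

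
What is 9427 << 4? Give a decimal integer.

9427 = 000010010011010011
shift left by 4 → 100100110100110000 = 150832
(equivalently, 9427 × 2^4 = 9427 × 16)

150832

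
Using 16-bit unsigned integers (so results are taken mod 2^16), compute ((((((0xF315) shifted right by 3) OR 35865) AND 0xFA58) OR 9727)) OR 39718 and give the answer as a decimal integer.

0xF315 = 1111001100010101
→ shifted right by 3 → 0001111001100010 = 7778
35865 = 1000110000011001
→ OR → 1001111001111011 = 40571
0xFA58 = 1111101001011000
→ AND → 1001101001011000 = 39512
9727 = 0010010111111111
→ OR → 1011111111111111 = 49151
39718 = 1001101100100110
→ OR → 1011111111111111 = 49151

49151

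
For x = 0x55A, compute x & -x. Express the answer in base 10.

2

x = 10101011010 = 1370
-x (two's complement) = …01010100110
AND   = 00000000010 = 2
(x & -x isolates the lowest set bit of x.)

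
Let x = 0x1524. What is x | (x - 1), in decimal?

5415

x = 1010100100100 = 5412
x - 1 = 1010100100011
OR    = 1010100100111 = 5415
(x | (x - 1) sets all bits below the lowest set bit.)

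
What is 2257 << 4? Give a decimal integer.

36112

2257 = 0000100011010001
shift left by 4 → 1000110100010000 = 36112
(equivalently, 2257 × 2^4 = 2257 × 16)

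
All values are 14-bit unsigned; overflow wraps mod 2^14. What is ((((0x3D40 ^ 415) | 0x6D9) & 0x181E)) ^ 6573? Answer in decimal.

435

0x3D40 = 11110101000000
415 = 00000110011111
→ ^ → 11110011011111 = 15583
0x6D9 = 00011011011001
→ | → 11111011011111 = 16095
0x181E = 01100000011110
→ & → 01100000011110 = 6174
6573 = 01100110101101
→ ^ → 00000110110011 = 435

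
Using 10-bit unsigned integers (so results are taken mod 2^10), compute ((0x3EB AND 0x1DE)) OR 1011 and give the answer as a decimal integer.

1019

0x3EB = 1111101011
0x1DE = 0111011110
→ AND → 0111001010 = 458
1011 = 1111110011
→ OR → 1111111011 = 1019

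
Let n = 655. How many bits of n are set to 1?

655 = 1010001111
Count the 1s: 1 + 1 + 1 + 1 + 1 + 1 = 6

6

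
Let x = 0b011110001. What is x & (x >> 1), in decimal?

112

x = 11110001 = 241
x>>1 = 01111000
AND  = 01110000 = 112
(x & (x >> 1) has a 1 wherever x has two consecutive 1 bits.)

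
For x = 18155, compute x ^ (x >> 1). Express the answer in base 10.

26014

x = 100011011101011 = 18155
x>>1 = 010001101110101
XOR  = 110010110011110 = 26014
(x ^ (x >> 1) gives the standard binary-reflected Gray code of x.)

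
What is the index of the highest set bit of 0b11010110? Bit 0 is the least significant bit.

0b11010110 = 11010110
The topmost 1 is at position 7 (since 2^7 = 128 ≤ 214 < 256).

7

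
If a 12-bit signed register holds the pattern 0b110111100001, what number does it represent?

pattern = 110111100001 (MSB is 1 ⇒ negative)
Invert: 001000011110, add 1 → 001000011111 = 543, so the value is -543.
(Equivalently: 3553 - 2^12 = 3553 - 4096 = -543.)

-543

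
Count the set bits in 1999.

9

1999 = 11111001111
Count the 1s: 1 + 1 + 1 + 1 + 1 + 1 + 1 + 1 + 1 = 9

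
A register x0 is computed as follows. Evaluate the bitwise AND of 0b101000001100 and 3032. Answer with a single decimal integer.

a = 101000001100
3032 = 101111011000
AND → 101000001000 = 2568

2568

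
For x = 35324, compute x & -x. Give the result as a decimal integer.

x = 1000100111111100 = 35324
-x (two's complement) = …0111011000000100
AND   = 0000000000000100 = 4
(x & -x isolates the lowest set bit of x.)

4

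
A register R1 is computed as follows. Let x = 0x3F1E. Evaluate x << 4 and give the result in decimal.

0x3F1E = 000011111100011110
shift left by 4 → 111111000111100000 = 258528
(equivalently, 16158 × 2^4 = 16158 × 16)

258528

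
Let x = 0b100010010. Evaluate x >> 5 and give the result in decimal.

x = 100010010
shift right by 5 → 000001000 = 8
(equivalently, floor(274 / 32))

8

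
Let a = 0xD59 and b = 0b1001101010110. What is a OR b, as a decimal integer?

0xD59 = 0110101011001
b = 1001101010110
 OR → 1111101011111 = 8031

8031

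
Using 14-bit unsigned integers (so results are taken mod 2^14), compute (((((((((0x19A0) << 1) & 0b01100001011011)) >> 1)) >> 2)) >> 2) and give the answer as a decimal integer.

130

0x19A0 = 01100110100000
→ << 1 (mod 2^14) → 11001101000000 = 13120
0b01100001011011 = 01100001011011
→ & → 01000001000000 = 4160
→ >> 1 → 00100000100000 = 2080
→ >> 2 → 00001000001000 = 520
→ >> 2 → 00000010000010 = 130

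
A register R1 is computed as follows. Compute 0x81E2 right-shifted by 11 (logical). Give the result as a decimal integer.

16

0x81E2 = 1000000111100010
shift right by 11 → 0000000000010000 = 16
(equivalently, floor(33250 / 2048))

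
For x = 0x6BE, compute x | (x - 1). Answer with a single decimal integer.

1727

x = 11010111110 = 1726
x - 1 = 11010111101
OR    = 11010111111 = 1727
(x | (x - 1) sets all bits below the lowest set bit.)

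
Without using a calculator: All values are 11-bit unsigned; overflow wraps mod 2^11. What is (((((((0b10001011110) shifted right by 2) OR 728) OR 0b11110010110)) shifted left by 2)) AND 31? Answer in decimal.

28

0b10001011110 = 10001011110
→ shifted right by 2 → 00100010111 = 279
728 = 01011011000
→ OR → 01111011111 = 991
0b11110010110 = 11110010110
→ OR → 11111011111 = 2015
→ shifted left by 2 (mod 2^11) → 11101111100 = 1916
31 = 00000011111
→ AND → 00000011100 = 28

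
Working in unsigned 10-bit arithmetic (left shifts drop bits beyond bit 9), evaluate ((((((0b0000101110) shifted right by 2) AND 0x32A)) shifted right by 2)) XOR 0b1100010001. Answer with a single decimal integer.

0b0000101110 = 0000101110
→ shifted right by 2 → 0000001011 = 11
0x32A = 1100101010
→ AND → 0000001010 = 10
→ shifted right by 2 → 0000000010 = 2
0b1100010001 = 1100010001
→ XOR → 1100010011 = 787

787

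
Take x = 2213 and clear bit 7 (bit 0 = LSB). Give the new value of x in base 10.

x = 00100010100101
bit 7 is currently 1; clear it via x & ~(1 << 7) = x & ~128
→ 00100000100101 = 2085

2085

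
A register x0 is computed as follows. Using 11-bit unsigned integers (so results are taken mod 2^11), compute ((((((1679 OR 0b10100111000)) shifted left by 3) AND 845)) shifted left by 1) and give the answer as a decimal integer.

656

1679 = 11010001111
0b10100111000 = 10100111000
→ OR → 11110111111 = 1983
→ shifted left by 3 (mod 2^11) → 10111111000 = 1528
845 = 01101001101
→ AND → 00101001000 = 328
→ shifted left by 1 (mod 2^11) → 01010010000 = 656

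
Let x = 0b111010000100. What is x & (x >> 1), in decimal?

x = 111010000100 = 3716
x>>1 = 011101000010
AND  = 011000000000 = 1536
(x & (x >> 1) has a 1 wherever x has two consecutive 1 bits.)

1536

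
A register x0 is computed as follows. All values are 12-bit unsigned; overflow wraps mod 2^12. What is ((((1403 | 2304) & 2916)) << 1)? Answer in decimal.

1403 = 010101111011
2304 = 100100000000
→ | → 110101111011 = 3451
2916 = 101101100100
→ & → 100101100000 = 2400
→ << 1 (mod 2^12) → 001011000000 = 704

704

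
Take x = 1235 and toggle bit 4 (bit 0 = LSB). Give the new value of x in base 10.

x = 10011010011
bit 4 is currently 1; toggle it via x ^ (1 << 4) = x ^ 16
→ 10011000011 = 1219

1219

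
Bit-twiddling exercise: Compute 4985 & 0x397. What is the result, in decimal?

785

4985 = 1001101111001
0x397 = 0001110010111
AND → 0001100010001 = 785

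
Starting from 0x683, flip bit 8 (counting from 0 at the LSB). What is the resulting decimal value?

1923

x = 11010000011
bit 8 is currently 0; toggle it via x ^ (1 << 8) = x ^ 256
→ 11110000011 = 1923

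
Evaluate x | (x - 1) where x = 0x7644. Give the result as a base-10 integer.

30279

x = 111011001000100 = 30276
x - 1 = 111011001000011
OR    = 111011001000111 = 30279
(x | (x - 1) sets all bits below the lowest set bit.)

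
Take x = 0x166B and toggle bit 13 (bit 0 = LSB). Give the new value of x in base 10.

13931

x = 001011001101011
bit 13 is currently 0; toggle it via x ^ (1 << 13) = x ^ 8192
→ 011011001101011 = 13931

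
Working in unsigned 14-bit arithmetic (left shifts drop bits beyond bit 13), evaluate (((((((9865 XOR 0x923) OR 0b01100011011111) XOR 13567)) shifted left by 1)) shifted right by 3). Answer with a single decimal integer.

704

9865 = 10011010001001
0x923 = 00100100100011
→ XOR → 10111110101010 = 12202
0b01100011011111 = 01100011011111
→ OR → 11111111111111 = 16383
13567 = 11010011111111
→ XOR → 00101100000000 = 2816
→ shifted left by 1 (mod 2^14) → 01011000000000 = 5632
→ shifted right by 3 → 00001011000000 = 704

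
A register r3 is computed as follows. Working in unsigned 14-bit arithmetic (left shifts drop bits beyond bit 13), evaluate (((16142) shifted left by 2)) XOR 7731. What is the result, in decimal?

16142 = 11111100001110
→ shifted left by 2 (mod 2^14) → 11110000111000 = 15416
7731 = 01111000110011
→ XOR → 10001000001011 = 8715

8715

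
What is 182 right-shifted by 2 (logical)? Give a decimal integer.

182 = 10110110
shift right by 2 → 00101101 = 45
(equivalently, floor(182 / 4))

45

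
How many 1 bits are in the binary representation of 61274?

11

61274 = 1110111101011010
Count the 1s: 1 + 1 + 1 + 1 + 1 + 1 + 1 + 1 + 1 + 1 + 1 = 11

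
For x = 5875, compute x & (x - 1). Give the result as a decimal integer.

5874

x = 1011011110011 = 5875
x - 1 = 1011011110010
AND   = 1011011110010 = 5874
(x & (x - 1) clears the lowest set bit of x.)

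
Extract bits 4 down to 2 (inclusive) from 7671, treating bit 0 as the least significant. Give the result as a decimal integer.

v = 1110111110111
Shift right by 2: 11101111101
Mask low 3 bits: 101 = 5

5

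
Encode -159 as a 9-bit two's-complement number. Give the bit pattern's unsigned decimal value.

353

159 in 9 bits: 010011111
Invert: 101100000
Add 1:  101100001 = 353
(Check: 2^9 - 159 = 512 - 159 = 353.)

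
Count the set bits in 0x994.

0x994 = 100110010100
Count the 1s: 1 + 1 + 1 + 1 + 1 = 5

5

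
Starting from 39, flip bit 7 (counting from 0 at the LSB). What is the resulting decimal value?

167

x = 000100111
bit 7 is currently 0; toggle it via x ^ (1 << 7) = x ^ 128
→ 010100111 = 167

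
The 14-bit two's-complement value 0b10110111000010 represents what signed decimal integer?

-4670

pattern = 10110111000010 (MSB is 1 ⇒ negative)
Invert: 01001000111101, add 1 → 01001000111110 = 4670, so the value is -4670.
(Equivalently: 11714 - 2^14 = 11714 - 16384 = -4670.)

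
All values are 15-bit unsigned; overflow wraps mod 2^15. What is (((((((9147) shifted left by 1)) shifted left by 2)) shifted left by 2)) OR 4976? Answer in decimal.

9147 = 010001110111011
→ shifted left by 1 (mod 2^15) → 100011101110110 = 18294
→ shifted left by 2 (mod 2^15) → 001110111011000 = 7640
→ shifted left by 2 (mod 2^15) → 111011101100000 = 30560
4976 = 001001101110000
→ OR → 111011101110000 = 30576

30576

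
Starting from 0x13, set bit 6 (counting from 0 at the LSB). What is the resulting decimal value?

x = 000010011
bit 6 is currently 0; set it via x | (1 << 6) = x | 64
→ 001010011 = 83

83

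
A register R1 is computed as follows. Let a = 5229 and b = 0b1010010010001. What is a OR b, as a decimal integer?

5229 = 1010001101101
b = 1010010010001
 OR → 1010011111101 = 5373

5373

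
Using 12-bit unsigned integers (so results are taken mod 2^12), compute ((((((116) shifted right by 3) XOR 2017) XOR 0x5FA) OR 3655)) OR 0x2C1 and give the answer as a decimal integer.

116 = 000001110100
→ shifted right by 3 → 000000001110 = 14
2017 = 011111100001
→ XOR → 011111101111 = 2031
0x5FA = 010111111010
→ XOR → 001000010101 = 533
3655 = 111001000111
→ OR → 111001010111 = 3671
0x2C1 = 001011000001
→ OR → 111011010111 = 3799

3799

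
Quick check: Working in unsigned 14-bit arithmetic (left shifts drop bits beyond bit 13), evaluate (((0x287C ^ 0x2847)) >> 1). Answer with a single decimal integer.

29

0x287C = 10100001111100
0x2847 = 10100001000111
→ ^ → 00000000111011 = 59
→ >> 1 → 00000000011101 = 29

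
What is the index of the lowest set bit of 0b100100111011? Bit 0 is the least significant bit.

0b100100111011 = 100100111011
Trailing zeros: 0, so the lowest set bit is bit 0 (value 1).

0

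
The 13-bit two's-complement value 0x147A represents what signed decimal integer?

-2950

pattern = 1010001111010 (MSB is 1 ⇒ negative)
Invert: 0101110000101, add 1 → 0101110000110 = 2950, so the value is -2950.
(Equivalently: 5242 - 2^13 = 5242 - 8192 = -2950.)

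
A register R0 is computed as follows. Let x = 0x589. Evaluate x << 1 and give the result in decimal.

2834

0x589 = 010110001001
shift left by 1 → 101100010010 = 2834
(equivalently, 1417 × 2^1 = 1417 × 2)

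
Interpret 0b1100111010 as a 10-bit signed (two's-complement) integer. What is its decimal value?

pattern = 1100111010 (MSB is 1 ⇒ negative)
Invert: 0011000101, add 1 → 0011000110 = 198, so the value is -198.
(Equivalently: 826 - 2^10 = 826 - 1024 = -198.)

-198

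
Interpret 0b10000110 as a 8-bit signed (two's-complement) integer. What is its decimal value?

-122

pattern = 10000110 (MSB is 1 ⇒ negative)
Invert: 01111001, add 1 → 01111010 = 122, so the value is -122.
(Equivalently: 134 - 2^8 = 134 - 256 = -122.)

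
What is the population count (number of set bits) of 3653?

6

3653 = 111001000101
Count the 1s: 1 + 1 + 1 + 1 + 1 + 1 = 6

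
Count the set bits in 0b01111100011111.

10

n = 1111100011111
Count the 1s: 1 + 1 + 1 + 1 + 1 + 1 + 1 + 1 + 1 + 1 = 10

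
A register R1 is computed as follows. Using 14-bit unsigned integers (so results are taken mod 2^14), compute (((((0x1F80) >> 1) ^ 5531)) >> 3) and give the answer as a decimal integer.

0x1F80 = 01111110000000
→ >> 1 → 00111111000000 = 4032
5531 = 01010110011011
→ ^ → 01101001011011 = 6747
→ >> 3 → 00001101001011 = 843

843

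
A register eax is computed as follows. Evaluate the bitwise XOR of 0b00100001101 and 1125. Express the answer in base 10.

1384

a = 00100001101
1125 = 10001100101
XOR → 10101101000 = 1384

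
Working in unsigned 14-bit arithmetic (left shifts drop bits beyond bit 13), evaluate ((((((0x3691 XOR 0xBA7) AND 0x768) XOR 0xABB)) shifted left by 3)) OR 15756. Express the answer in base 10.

15836

0x3691 = 11011010010001
0xBA7 = 00101110100111
→ XOR → 11110100110110 = 15670
0x768 = 00011101101000
→ AND → 00010100100000 = 1312
0xABB = 00101010111011
→ XOR → 00111110011011 = 3995
→ shifted left by 3 (mod 2^14) → 11110011011000 = 15576
15756 = 11110110001100
→ OR → 11110111011100 = 15836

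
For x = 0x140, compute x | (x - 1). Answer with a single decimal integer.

x = 101000000 = 320
x - 1 = 100111111
OR    = 101111111 = 383
(x | (x - 1) sets all bits below the lowest set bit.)

383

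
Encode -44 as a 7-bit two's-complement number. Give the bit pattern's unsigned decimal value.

44 in 7 bits: 0101100
Invert: 1010011
Add 1:  1010100 = 84
(Check: 2^7 - 44 = 128 - 44 = 84.)

84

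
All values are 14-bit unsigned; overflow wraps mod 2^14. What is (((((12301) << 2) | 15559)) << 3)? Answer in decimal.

10168

12301 = 11000000001101
→ << 2 (mod 2^14) → 00000000110100 = 52
15559 = 11110011000111
→ | → 11110011110111 = 15607
→ << 3 (mod 2^14) → 10011110111000 = 10168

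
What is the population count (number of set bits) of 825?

825 = 1100111001
Count the 1s: 1 + 1 + 1 + 1 + 1 + 1 = 6

6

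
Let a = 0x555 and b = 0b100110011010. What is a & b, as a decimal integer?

0x555 = 010101010101
b = 100110011010
AND → 000100010000 = 272

272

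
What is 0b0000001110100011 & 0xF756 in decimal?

a = 0000001110100011
0xF756 = 1111011101010110
AND → 0000001100000010 = 770

770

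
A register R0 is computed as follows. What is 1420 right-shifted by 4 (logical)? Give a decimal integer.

1420 = 10110001100
shift right by 4 → 00001011000 = 88
(equivalently, floor(1420 / 16))

88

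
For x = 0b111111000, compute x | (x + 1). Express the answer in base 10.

x = 111111000 = 504
x + 1 = 111111001
OR    = 111111001 = 505
(x | (x + 1) sets the lowest cleared bit.)

505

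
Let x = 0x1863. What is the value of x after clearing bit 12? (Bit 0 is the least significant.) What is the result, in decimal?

x = 1100001100011
bit 12 is currently 1; clear it via x & ~(1 << 12) = x & ~4096
→ 0100001100011 = 2147

2147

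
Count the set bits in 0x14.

0x14 = 10100
Count the 1s: 1 + 1 = 2

2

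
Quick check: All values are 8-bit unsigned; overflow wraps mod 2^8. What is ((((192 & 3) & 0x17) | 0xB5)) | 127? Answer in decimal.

192 = 11000000
3 = 00000011
→ & → 00000000 = 0
0x17 = 00010111
→ & → 00000000 = 0
0xB5 = 10110101
→ | → 10110101 = 181
127 = 01111111
→ | → 11111111 = 255

255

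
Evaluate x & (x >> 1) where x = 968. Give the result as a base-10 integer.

448

x = 1111001000 = 968
x>>1 = 0111100100
AND  = 0111000000 = 448
(x & (x >> 1) has a 1 wherever x has two consecutive 1 bits.)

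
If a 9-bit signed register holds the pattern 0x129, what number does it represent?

-215

pattern = 100101001 (MSB is 1 ⇒ negative)
Invert: 011010110, add 1 → 011010111 = 215, so the value is -215.
(Equivalently: 297 - 2^9 = 297 - 512 = -215.)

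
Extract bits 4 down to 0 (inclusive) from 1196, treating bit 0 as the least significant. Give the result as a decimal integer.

12

v = 10010101100
Shift right by 0: 10010101100
Mask low 5 bits: 01100 = 12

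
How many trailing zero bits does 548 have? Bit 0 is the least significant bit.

548 = 1000100100
Trailing zeros: 2, so the lowest set bit is bit 2 (value 4).

2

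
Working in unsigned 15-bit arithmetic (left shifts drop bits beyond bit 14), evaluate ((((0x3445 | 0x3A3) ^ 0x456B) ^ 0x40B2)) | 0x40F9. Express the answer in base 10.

29439

0x3445 = 011010001000101
0x3A3 = 000001110100011
→ | → 011011111100111 = 14311
0x456B = 100010101101011
→ ^ → 111001010001100 = 29324
0x40B2 = 100000010110010
→ ^ → 011001000111110 = 12862
0x40F9 = 100000011111001
→ | → 111001011111111 = 29439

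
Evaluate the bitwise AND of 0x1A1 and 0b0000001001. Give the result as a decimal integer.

0x1A1 = 110100001
b = 000001001
AND → 000000001 = 1

1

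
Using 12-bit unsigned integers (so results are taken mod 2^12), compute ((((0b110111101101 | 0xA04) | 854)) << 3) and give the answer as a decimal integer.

0b110111101101 = 110111101101
0xA04 = 101000000100
→ | → 111111101101 = 4077
854 = 001101010110
→ | → 111111111111 = 4095
→ << 3 (mod 2^12) → 111111111000 = 4088

4088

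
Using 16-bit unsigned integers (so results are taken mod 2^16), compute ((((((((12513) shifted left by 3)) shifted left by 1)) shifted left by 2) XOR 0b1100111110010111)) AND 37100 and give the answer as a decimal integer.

12513 = 0011000011100001
→ shifted left by 3 (mod 2^16) → 1000011100001000 = 34568
→ shifted left by 1 (mod 2^16) → 0000111000010000 = 3600
→ shifted left by 2 (mod 2^16) → 0011100001000000 = 14400
0b1100111110010111 = 1100111110010111
→ XOR → 1111011111010111 = 63447
37100 = 1001000011101100
→ AND → 1001000011000100 = 37060

37060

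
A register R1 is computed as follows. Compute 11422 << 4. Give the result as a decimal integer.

182752

11422 = 000010110010011110
shift left by 4 → 101100100111100000 = 182752
(equivalently, 11422 × 2^4 = 11422 × 16)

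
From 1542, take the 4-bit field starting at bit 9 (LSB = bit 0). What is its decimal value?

v = 0011000000110
Shift right by 9: 0011
Mask low 4 bits: 0011 = 3

3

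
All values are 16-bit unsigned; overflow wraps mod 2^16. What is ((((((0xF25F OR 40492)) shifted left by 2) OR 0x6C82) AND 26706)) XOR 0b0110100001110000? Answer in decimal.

0xF25F = 1111001001011111
40492 = 1001111000101100
→ OR → 1111111001111111 = 65151
→ shifted left by 2 (mod 2^16) → 1111100111111100 = 63996
0x6C82 = 0110110010000010
→ OR → 1111110111111110 = 65022
26706 = 0110100001010010
→ AND → 0110100001010010 = 26706
0b0110100001110000 = 0110100001110000
→ XOR → 0000000000100010 = 34

34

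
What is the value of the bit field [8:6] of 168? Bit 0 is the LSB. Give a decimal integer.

2

v = 0010101000
Shift right by 6: 0010
Mask low 3 bits: 010 = 2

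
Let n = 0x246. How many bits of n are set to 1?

0x246 = 1001000110
Count the 1s: 1 + 1 + 1 + 1 = 4

4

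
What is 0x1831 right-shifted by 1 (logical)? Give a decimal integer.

3096

0x1831 = 1100000110001
shift right by 1 → 0110000011000 = 3096
(equivalently, floor(6193 / 2))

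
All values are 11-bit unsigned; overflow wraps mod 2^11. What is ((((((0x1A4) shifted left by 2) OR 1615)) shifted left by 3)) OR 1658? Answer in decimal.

0x1A4 = 00110100100
→ shifted left by 2 (mod 2^11) → 11010010000 = 1680
1615 = 11001001111
→ OR → 11011011111 = 1759
→ shifted left by 3 (mod 2^11) → 11011111000 = 1784
1658 = 11001111010
→ OR → 11011111010 = 1786

1786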